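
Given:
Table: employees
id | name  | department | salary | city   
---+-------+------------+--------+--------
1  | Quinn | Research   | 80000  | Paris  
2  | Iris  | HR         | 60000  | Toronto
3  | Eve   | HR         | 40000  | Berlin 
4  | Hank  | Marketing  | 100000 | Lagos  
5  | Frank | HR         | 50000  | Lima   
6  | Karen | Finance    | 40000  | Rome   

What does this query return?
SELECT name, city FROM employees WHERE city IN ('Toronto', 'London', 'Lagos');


Filtering: city IN ('Toronto', 'London', 'Lagos')
Matching: 2 rows

2 rows:
Iris, Toronto
Hank, Lagos


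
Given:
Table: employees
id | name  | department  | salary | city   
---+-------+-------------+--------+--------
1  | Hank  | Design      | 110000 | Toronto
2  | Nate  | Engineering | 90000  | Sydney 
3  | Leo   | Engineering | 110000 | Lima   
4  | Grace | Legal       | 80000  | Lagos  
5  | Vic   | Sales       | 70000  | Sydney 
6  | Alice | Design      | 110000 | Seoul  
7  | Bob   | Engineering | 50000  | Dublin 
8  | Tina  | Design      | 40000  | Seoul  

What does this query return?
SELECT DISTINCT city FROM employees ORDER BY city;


All 'city' values (row order): Toronto, Sydney, Lima, Lagos, Sydney, Seoul, Dublin, Seoul
Removing duplicates leaves 6 unique value(s).

6 values:
Dublin
Lagos
Lima
Seoul
Sydney
Toronto


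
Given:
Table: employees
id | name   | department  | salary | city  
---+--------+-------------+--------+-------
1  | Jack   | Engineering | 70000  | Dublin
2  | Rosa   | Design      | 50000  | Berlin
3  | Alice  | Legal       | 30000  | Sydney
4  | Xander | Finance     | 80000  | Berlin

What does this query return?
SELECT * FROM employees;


SELECT * returns all 4 rows with all columns

4 rows:
1, Jack, Engineering, 70000, Dublin
2, Rosa, Design, 50000, Berlin
3, Alice, Legal, 30000, Sydney
4, Xander, Finance, 80000, Berlin


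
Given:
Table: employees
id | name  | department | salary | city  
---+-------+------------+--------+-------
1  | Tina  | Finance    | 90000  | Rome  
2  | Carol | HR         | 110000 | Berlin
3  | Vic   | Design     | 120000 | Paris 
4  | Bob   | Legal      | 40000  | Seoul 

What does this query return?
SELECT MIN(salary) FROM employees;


Salaries: 90000, 110000, 120000, 40000
MIN = 40000

40000


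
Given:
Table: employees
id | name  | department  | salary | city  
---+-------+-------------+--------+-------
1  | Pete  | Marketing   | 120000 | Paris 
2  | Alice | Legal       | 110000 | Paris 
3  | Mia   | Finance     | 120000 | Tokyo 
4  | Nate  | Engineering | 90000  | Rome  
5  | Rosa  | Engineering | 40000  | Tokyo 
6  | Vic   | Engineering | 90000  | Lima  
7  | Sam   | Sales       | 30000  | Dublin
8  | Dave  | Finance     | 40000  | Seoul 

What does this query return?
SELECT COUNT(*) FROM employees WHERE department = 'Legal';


Counting rows where department = 'Legal'
  Alice -> MATCH


1


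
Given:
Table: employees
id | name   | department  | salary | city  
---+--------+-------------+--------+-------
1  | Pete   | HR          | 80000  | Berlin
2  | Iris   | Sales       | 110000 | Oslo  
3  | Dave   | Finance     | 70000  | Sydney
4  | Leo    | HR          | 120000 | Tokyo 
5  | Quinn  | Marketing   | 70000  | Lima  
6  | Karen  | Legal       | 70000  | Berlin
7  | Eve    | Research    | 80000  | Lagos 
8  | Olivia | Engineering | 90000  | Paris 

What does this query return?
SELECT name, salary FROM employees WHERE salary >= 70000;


Filtering: salary >= 70000
Matching: 8 rows

8 rows:
Pete, 80000
Iris, 110000
Dave, 70000
Leo, 120000
Quinn, 70000
Karen, 70000
Eve, 80000
Olivia, 90000


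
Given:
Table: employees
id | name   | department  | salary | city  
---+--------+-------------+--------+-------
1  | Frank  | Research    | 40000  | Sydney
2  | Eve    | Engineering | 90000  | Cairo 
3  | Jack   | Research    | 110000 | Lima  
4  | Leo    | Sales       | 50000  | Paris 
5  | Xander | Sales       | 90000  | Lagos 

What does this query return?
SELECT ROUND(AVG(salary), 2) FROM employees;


SUM(salary) = 380000
COUNT = 5
ROUND(AVG, 2) = ROUND(380000 / 5, 2) = 76000.0

76000.0


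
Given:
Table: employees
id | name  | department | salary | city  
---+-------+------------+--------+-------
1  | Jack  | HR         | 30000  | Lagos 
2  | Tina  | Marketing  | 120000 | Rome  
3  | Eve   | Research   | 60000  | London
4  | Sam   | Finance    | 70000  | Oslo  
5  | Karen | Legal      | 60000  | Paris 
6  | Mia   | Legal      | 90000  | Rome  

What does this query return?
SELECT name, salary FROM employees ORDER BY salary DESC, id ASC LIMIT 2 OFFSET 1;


Sort by salary DESC (id ASC tiebreak), then skip 1 and take 2
Rows 2 through 3

2 rows:
Mia, 90000
Sam, 70000


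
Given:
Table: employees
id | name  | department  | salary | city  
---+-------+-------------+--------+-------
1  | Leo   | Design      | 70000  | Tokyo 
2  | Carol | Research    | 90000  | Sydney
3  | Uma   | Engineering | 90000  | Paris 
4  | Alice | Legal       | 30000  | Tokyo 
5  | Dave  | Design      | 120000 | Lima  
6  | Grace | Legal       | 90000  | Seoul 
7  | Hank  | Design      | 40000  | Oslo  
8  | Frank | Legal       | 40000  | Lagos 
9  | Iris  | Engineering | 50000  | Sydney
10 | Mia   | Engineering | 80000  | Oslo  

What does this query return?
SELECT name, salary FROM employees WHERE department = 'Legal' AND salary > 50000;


Filtering: department = 'Legal' AND salary > 50000
Matching: 1 rows

1 rows:
Grace, 90000


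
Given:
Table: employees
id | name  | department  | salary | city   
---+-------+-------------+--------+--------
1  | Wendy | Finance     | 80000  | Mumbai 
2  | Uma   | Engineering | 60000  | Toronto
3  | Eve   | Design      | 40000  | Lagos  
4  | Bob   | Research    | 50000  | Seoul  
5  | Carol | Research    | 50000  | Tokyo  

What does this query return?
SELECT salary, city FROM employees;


Projecting columns: salary, city

5 rows:
80000, Mumbai
60000, Toronto
40000, Lagos
50000, Seoul
50000, Tokyo


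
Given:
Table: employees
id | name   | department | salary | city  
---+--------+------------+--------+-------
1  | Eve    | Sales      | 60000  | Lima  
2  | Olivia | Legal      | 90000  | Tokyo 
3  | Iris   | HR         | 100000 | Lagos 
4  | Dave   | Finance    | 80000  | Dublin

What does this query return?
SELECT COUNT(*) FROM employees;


COUNT(*) counts all rows

4


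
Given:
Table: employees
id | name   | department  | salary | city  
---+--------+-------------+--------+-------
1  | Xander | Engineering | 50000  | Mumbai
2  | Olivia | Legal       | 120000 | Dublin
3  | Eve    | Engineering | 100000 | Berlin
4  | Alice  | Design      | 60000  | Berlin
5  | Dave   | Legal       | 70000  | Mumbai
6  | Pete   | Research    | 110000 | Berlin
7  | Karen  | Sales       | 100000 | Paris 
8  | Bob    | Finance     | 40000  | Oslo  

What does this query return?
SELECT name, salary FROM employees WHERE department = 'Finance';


Filtering: department = 'Finance'
Matching rows: 1

1 rows:
Bob, 40000


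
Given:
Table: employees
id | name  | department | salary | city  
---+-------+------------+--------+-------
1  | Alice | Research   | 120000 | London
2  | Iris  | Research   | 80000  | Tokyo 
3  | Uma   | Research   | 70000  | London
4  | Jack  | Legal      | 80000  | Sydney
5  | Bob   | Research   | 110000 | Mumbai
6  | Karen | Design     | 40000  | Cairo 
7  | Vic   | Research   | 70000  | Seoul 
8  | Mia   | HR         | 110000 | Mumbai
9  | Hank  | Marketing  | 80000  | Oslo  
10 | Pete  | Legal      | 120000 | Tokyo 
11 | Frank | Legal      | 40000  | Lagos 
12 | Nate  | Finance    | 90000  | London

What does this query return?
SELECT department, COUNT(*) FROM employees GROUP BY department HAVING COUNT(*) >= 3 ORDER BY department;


Groups with count >= 3:
  Legal: 3 -> PASS
  Research: 5 -> PASS
  Design: 1 -> filtered out
  Finance: 1 -> filtered out
  HR: 1 -> filtered out
  Marketing: 1 -> filtered out


2 groups:
Legal, 3
Research, 5


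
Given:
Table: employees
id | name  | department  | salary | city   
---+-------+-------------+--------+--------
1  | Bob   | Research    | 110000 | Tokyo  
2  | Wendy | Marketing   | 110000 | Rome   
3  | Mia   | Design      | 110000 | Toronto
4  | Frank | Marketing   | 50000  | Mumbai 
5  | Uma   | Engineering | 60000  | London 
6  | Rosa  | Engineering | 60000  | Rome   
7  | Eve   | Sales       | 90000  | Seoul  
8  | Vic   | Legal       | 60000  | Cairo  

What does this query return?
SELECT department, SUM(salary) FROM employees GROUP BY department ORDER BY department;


Summing salary within each department:
  Design: 110000 = 110000
  Engineering: 60000 + 60000 = 120000
  Legal: 60000 = 60000
  Marketing: 110000 + 50000 = 160000
  Research: 110000 = 110000
  Sales: 90000 = 90000


6 groups:
Design, 110000
Engineering, 120000
Legal, 60000
Marketing, 160000
Research, 110000
Sales, 90000


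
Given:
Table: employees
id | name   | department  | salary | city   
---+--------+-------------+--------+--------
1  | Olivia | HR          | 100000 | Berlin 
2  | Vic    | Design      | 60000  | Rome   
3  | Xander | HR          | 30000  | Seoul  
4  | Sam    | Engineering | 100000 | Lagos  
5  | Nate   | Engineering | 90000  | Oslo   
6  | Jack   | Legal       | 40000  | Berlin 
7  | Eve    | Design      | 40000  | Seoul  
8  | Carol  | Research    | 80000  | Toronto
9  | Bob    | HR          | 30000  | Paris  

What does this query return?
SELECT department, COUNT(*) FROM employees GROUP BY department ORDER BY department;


Assigning each row to its department group:
  Olivia -> HR
  Vic -> Design
  Xander -> HR
  Sam -> Engineering
  Nate -> Engineering
  Jack -> Legal
  Eve -> Design
  Carol -> Research
  Bob -> HR


5 groups:
Design, 2
Engineering, 2
HR, 3
Legal, 1
Research, 1


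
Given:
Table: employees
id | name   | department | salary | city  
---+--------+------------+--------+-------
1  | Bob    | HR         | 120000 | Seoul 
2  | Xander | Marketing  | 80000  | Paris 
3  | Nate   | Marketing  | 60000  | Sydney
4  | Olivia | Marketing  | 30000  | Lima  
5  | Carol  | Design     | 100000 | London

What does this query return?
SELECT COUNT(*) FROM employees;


COUNT(*) counts all rows

5


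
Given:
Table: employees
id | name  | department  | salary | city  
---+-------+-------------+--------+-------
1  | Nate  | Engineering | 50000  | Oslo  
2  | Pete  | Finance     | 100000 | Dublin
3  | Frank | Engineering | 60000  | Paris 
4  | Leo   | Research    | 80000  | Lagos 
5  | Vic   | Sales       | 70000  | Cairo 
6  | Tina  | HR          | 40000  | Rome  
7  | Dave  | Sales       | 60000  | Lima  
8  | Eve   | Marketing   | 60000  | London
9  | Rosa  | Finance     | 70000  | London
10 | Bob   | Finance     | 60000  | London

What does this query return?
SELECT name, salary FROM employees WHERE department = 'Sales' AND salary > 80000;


Filtering: department = 'Sales' AND salary > 80000
Matching: 0 rows

Empty result set (0 rows)


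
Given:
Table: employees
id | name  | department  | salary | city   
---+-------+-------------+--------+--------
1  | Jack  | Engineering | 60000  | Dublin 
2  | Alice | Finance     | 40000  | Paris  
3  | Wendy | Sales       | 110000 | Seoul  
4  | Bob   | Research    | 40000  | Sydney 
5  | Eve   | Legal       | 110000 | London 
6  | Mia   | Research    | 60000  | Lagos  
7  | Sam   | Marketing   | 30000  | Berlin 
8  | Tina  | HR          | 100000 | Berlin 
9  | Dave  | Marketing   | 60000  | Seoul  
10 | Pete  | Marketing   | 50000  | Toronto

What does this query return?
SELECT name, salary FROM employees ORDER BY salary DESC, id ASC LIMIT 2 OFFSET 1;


Sort by salary DESC (id ASC tiebreak), then skip 1 and take 2
Rows 2 through 3

2 rows:
Eve, 110000
Tina, 100000


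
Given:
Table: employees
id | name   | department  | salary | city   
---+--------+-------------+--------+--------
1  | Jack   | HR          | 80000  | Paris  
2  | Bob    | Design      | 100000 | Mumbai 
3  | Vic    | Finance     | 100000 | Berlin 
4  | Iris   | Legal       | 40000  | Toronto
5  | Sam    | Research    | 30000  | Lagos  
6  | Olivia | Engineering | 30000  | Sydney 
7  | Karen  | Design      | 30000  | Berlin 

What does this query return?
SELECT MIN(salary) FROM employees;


Salaries: 80000, 100000, 100000, 40000, 30000, 30000, 30000
MIN = 30000

30000


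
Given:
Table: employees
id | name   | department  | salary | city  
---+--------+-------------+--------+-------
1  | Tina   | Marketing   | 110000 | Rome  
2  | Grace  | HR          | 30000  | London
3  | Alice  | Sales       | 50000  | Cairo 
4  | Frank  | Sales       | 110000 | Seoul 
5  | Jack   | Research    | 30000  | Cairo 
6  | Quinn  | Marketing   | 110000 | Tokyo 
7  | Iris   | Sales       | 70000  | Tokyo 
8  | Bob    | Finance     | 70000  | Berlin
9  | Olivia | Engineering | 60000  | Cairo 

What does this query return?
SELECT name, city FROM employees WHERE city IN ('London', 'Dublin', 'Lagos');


Filtering: city IN ('London', 'Dublin', 'Lagos')
Matching: 1 rows

1 rows:
Grace, London


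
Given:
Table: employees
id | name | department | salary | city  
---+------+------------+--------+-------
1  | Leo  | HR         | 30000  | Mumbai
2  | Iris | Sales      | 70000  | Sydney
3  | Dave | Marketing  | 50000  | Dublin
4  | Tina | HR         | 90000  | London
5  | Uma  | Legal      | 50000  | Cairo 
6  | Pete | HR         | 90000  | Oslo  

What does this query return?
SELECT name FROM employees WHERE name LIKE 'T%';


LIKE 'T%' matches names starting with 'T'
Matching: 1

1 rows:
Tina


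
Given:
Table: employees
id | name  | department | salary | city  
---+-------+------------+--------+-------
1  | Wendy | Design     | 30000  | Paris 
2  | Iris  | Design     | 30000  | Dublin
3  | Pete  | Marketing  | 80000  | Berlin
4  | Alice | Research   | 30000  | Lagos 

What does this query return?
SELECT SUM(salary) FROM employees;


SUM(salary) = 30000 + 30000 + 80000 + 30000 = 170000

170000


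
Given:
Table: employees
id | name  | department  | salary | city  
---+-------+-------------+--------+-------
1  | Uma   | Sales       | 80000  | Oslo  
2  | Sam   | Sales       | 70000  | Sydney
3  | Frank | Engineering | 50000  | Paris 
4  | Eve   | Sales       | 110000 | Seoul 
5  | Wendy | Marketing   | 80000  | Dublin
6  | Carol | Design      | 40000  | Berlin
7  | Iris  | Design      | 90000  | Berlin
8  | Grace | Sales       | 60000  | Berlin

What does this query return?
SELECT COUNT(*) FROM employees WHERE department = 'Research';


Counting rows where department = 'Research'


0


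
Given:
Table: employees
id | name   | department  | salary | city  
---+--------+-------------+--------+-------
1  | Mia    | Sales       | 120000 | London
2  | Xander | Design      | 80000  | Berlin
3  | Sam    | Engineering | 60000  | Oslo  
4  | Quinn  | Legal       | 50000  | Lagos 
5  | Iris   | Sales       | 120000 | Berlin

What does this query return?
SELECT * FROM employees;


SELECT * returns all 5 rows with all columns

5 rows:
1, Mia, Sales, 120000, London
2, Xander, Design, 80000, Berlin
3, Sam, Engineering, 60000, Oslo
4, Quinn, Legal, 50000, Lagos
5, Iris, Sales, 120000, Berlin


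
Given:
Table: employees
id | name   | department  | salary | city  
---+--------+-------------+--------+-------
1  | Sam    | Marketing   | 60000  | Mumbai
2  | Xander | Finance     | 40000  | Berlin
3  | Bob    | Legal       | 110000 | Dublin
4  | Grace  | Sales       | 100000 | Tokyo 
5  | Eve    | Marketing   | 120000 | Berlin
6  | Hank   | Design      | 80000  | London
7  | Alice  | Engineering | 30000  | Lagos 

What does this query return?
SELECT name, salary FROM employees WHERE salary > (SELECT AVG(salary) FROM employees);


Subquery: AVG(salary) = 77142.86
Filtering: salary > 77142.86
  Bob (110000) -> MATCH
  Grace (100000) -> MATCH
  Eve (120000) -> MATCH
  Hank (80000) -> MATCH


4 rows:
Bob, 110000
Grace, 100000
Eve, 120000
Hank, 80000


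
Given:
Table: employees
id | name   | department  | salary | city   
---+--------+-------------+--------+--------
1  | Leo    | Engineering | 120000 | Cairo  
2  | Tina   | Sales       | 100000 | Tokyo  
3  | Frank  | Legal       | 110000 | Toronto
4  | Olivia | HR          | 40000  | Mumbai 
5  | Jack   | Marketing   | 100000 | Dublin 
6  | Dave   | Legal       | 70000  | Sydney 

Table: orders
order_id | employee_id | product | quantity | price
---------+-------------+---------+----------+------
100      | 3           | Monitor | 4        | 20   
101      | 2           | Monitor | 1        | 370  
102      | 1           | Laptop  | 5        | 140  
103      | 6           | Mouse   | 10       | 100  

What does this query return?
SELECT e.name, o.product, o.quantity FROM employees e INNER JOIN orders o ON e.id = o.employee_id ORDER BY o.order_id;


Joining employees.id = orders.employee_id:
  employee Frank (id=3) -> order Monitor
  employee Tina (id=2) -> order Monitor
  employee Leo (id=1) -> order Laptop
  employee Dave (id=6) -> order Mouse


4 rows:
Frank, Monitor, 4
Tina, Monitor, 1
Leo, Laptop, 5
Dave, Mouse, 10


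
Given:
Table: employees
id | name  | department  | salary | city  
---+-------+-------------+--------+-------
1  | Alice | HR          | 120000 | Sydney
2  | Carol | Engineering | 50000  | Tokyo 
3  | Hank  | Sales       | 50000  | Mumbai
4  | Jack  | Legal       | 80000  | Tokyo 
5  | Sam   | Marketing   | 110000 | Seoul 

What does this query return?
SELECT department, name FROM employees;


Projecting columns: department, name

5 rows:
HR, Alice
Engineering, Carol
Sales, Hank
Legal, Jack
Marketing, Sam


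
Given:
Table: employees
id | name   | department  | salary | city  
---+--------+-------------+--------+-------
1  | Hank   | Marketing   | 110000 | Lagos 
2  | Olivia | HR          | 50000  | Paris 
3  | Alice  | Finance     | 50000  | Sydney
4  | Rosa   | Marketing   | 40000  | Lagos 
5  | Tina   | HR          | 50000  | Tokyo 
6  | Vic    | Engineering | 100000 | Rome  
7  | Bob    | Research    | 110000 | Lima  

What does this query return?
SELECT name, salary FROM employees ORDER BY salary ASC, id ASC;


Sorting by salary ASC, then id ASC for ties

7 rows:
Rosa, 40000
Olivia, 50000
Alice, 50000
Tina, 50000
Vic, 100000
Hank, 110000
Bob, 110000


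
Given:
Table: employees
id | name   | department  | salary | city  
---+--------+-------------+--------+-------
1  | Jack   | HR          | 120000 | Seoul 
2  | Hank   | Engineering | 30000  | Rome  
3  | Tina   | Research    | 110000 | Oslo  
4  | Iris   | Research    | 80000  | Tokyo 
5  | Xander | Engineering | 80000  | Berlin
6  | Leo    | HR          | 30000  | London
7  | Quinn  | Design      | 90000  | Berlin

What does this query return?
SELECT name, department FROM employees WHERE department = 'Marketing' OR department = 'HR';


Filtering: department = 'Marketing' OR 'HR'
Matching: 2 rows

2 rows:
Jack, HR
Leo, HR


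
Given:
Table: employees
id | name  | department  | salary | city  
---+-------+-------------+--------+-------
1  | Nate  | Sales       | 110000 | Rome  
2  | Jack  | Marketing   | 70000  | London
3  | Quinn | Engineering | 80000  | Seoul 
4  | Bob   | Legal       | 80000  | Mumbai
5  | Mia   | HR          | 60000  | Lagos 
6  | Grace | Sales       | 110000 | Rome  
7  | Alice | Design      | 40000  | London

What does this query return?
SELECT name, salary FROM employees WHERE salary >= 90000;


Filtering: salary >= 90000
Matching: 2 rows

2 rows:
Nate, 110000
Grace, 110000


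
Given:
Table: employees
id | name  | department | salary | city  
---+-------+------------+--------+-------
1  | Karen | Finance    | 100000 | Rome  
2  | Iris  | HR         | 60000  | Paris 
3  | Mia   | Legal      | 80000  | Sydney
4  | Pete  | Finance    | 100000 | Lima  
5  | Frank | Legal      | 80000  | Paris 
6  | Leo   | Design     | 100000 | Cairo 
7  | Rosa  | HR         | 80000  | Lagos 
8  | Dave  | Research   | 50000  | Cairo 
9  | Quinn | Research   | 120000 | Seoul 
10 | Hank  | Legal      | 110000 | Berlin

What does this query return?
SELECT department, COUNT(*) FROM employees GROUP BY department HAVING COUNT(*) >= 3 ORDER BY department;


Groups with count >= 3:
  Legal: 3 -> PASS
  Design: 1 -> filtered out
  Finance: 2 -> filtered out
  HR: 2 -> filtered out
  Research: 2 -> filtered out


1 groups:
Legal, 3


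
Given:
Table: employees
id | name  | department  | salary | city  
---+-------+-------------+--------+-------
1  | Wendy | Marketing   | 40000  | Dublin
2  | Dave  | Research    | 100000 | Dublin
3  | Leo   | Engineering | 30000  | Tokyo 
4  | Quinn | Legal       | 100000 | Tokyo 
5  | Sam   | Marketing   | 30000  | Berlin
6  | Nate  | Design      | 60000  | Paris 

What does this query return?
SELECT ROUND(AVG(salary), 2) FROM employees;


SUM(salary) = 360000
COUNT = 6
ROUND(AVG, 2) = ROUND(360000 / 6, 2) = 60000.0

60000.0


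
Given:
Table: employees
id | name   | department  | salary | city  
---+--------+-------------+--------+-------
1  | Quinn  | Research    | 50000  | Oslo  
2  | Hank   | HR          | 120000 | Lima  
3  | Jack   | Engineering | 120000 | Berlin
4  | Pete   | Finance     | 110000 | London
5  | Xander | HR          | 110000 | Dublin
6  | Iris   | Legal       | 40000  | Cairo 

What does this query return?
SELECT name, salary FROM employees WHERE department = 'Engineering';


Filtering: department = 'Engineering'
Matching rows: 1

1 rows:
Jack, 120000


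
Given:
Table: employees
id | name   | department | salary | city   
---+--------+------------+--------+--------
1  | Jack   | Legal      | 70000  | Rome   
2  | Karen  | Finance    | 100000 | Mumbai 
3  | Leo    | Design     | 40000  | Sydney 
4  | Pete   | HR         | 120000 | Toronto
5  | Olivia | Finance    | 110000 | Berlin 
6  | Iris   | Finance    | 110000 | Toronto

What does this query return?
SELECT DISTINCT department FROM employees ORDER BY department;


All 'department' values (row order): Legal, Finance, Design, HR, Finance, Finance
Removing duplicates leaves 4 unique value(s).

4 values:
Design
Finance
HR
Legal


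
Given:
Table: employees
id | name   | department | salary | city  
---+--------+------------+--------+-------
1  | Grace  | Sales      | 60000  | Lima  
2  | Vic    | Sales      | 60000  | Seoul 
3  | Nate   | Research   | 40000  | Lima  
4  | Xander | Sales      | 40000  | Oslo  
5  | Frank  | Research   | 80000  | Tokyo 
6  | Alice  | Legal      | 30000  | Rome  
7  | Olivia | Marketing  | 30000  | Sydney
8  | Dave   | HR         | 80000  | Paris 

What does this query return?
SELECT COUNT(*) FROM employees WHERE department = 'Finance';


Counting rows where department = 'Finance'


0


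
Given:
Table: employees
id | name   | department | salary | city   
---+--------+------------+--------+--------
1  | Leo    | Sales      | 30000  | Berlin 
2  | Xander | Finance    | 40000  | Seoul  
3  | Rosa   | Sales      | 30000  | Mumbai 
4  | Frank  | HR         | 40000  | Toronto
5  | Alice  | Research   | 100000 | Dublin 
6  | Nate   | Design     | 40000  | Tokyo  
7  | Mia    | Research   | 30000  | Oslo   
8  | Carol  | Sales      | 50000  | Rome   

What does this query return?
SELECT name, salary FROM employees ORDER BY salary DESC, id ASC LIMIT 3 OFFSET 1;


Sort by salary DESC (id ASC tiebreak), then skip 1 and take 3
Rows 2 through 4

3 rows:
Carol, 50000
Xander, 40000
Frank, 40000


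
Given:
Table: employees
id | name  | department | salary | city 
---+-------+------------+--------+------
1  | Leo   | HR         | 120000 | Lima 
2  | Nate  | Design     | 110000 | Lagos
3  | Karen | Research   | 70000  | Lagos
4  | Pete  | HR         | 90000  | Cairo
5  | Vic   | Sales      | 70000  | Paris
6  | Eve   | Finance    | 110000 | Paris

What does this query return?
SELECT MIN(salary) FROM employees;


Salaries: 120000, 110000, 70000, 90000, 70000, 110000
MIN = 70000

70000


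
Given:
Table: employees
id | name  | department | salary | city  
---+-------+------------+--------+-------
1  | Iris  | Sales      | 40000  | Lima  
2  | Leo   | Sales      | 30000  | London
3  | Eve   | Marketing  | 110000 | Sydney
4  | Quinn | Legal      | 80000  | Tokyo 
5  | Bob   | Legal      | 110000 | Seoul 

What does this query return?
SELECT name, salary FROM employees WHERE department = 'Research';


Filtering: department = 'Research'
Matching rows: 0

Empty result set (0 rows)


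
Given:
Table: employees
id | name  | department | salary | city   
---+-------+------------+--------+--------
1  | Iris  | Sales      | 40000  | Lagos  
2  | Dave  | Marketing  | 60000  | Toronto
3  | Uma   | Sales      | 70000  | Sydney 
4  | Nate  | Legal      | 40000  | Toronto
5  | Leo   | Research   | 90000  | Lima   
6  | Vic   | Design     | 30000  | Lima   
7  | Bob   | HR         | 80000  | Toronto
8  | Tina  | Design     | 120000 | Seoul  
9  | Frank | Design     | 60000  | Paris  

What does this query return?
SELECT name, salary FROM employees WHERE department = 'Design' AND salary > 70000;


Filtering: department = 'Design' AND salary > 70000
Matching: 1 rows

1 rows:
Tina, 120000


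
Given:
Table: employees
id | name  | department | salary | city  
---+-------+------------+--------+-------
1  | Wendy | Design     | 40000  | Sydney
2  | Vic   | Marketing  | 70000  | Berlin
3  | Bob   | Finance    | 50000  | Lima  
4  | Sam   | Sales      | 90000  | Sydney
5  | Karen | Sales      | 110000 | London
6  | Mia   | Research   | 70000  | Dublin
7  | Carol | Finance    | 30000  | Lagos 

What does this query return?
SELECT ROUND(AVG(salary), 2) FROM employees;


SUM(salary) = 460000
COUNT = 7
ROUND(AVG, 2) = ROUND(460000 / 7, 2) = 65714.29

65714.29


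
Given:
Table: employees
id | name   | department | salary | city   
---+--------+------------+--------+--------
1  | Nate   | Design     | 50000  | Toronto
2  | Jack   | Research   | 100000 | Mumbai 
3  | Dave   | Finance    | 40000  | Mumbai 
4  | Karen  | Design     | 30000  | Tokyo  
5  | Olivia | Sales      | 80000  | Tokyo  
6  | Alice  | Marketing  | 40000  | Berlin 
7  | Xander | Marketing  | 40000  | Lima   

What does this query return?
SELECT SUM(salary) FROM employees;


SUM(salary) = 50000 + 100000 + 40000 + 30000 + 80000 + 40000 + 40000 = 380000

380000


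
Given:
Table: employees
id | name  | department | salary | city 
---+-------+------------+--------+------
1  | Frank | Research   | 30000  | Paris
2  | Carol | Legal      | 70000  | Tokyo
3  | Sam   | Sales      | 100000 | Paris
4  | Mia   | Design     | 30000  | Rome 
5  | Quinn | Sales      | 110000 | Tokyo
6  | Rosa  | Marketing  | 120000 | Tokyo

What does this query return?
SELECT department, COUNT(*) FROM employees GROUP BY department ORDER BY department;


Assigning each row to its department group:
  Frank -> Research
  Carol -> Legal
  Sam -> Sales
  Mia -> Design
  Quinn -> Sales
  Rosa -> Marketing


5 groups:
Design, 1
Legal, 1
Marketing, 1
Research, 1
Sales, 2


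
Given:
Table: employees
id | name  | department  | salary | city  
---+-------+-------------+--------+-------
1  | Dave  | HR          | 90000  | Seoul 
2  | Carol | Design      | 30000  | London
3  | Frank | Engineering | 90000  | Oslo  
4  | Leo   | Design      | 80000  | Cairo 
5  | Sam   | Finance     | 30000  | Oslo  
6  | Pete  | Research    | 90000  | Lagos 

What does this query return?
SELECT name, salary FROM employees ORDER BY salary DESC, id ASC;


Sorting by salary DESC, then id ASC for ties

6 rows:
Dave, 90000
Frank, 90000
Pete, 90000
Leo, 80000
Carol, 30000
Sam, 30000


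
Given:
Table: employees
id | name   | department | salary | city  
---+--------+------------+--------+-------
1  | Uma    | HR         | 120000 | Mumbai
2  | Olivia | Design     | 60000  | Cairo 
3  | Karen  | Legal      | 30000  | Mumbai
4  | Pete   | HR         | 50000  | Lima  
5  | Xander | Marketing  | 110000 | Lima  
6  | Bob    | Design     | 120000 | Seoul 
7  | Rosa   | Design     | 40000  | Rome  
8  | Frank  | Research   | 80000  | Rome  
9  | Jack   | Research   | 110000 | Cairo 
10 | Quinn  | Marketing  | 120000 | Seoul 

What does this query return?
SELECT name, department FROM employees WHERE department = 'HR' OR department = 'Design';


Filtering: department = 'HR' OR 'Design'
Matching: 5 rows

5 rows:
Uma, HR
Olivia, Design
Pete, HR
Bob, Design
Rosa, Design


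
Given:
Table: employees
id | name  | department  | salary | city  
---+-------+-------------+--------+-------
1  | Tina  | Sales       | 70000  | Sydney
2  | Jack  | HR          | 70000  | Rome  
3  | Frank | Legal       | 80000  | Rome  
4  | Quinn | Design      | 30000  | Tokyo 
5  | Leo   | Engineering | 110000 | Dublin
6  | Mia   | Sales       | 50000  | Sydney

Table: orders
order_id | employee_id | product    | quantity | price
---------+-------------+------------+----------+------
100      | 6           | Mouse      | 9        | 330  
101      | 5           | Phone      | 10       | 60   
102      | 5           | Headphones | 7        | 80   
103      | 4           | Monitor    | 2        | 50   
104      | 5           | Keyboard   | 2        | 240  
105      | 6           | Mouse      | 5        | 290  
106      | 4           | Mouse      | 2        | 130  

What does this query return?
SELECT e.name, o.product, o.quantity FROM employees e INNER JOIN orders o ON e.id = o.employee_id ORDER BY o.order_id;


Joining employees.id = orders.employee_id:
  employee Mia (id=6) -> order Mouse
  employee Leo (id=5) -> order Phone
  employee Leo (id=5) -> order Headphones
  employee Quinn (id=4) -> order Monitor
  employee Leo (id=5) -> order Keyboard
  employee Mia (id=6) -> order Mouse
  employee Quinn (id=4) -> order Mouse


7 rows:
Mia, Mouse, 9
Leo, Phone, 10
Leo, Headphones, 7
Quinn, Monitor, 2
Leo, Keyboard, 2
Mia, Mouse, 5
Quinn, Mouse, 2


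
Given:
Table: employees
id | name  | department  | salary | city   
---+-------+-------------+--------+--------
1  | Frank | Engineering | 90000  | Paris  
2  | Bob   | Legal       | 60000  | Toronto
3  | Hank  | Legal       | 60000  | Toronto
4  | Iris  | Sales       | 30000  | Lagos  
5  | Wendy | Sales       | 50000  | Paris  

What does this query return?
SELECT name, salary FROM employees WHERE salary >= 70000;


Filtering: salary >= 70000
Matching: 1 rows

1 rows:
Frank, 90000


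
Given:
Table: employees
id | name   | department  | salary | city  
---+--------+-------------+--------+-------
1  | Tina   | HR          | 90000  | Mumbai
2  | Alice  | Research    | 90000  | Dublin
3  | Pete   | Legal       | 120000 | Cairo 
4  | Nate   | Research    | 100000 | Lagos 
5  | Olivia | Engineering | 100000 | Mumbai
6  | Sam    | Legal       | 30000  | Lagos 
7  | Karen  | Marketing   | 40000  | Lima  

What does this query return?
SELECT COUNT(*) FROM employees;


COUNT(*) counts all rows

7


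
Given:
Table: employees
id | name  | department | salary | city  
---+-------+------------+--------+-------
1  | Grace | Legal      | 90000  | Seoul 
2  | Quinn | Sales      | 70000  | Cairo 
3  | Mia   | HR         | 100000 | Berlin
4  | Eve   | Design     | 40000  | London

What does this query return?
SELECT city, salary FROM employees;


Projecting columns: city, salary

4 rows:
Seoul, 90000
Cairo, 70000
Berlin, 100000
London, 40000


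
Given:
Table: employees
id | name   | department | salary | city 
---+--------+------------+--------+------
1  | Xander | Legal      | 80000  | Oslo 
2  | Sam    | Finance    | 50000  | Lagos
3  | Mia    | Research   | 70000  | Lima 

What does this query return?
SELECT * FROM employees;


SELECT * returns all 3 rows with all columns

3 rows:
1, Xander, Legal, 80000, Oslo
2, Sam, Finance, 50000, Lagos
3, Mia, Research, 70000, Lima


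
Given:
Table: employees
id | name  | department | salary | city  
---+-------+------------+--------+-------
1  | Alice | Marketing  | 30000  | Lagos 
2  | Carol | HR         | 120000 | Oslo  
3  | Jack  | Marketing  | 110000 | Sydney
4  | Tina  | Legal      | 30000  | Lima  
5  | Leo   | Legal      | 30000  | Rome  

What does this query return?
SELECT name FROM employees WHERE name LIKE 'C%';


LIKE 'C%' matches names starting with 'C'
Matching: 1

1 rows:
Carol


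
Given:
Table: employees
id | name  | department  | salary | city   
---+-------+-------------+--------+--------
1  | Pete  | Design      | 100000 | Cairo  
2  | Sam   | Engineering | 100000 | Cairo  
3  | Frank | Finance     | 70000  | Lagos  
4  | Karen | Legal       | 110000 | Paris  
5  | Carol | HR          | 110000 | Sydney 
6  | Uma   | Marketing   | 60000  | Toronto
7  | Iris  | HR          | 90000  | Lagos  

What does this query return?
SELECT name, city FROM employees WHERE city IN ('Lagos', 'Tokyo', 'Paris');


Filtering: city IN ('Lagos', 'Tokyo', 'Paris')
Matching: 3 rows

3 rows:
Frank, Lagos
Karen, Paris
Iris, Lagos


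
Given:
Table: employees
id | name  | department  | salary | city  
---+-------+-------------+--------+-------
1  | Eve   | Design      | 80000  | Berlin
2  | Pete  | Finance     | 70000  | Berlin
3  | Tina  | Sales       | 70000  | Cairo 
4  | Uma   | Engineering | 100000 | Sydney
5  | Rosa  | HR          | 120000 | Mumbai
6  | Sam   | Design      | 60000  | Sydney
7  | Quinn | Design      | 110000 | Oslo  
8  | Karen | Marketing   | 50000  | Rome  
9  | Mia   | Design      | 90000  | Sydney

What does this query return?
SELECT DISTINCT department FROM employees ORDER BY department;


All 'department' values (row order): Design, Finance, Sales, Engineering, HR, Design, Design, Marketing, Design
Removing duplicates leaves 6 unique value(s).

6 values:
Design
Engineering
Finance
HR
Marketing
Sales


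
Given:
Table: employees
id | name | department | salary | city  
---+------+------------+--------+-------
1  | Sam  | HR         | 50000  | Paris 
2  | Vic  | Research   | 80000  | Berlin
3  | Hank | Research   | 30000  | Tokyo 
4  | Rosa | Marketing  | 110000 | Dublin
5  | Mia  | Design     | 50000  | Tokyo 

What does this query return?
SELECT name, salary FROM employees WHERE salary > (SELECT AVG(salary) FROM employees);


Subquery: AVG(salary) = 64000.0
Filtering: salary > 64000.0
  Vic (80000) -> MATCH
  Rosa (110000) -> MATCH


2 rows:
Vic, 80000
Rosa, 110000


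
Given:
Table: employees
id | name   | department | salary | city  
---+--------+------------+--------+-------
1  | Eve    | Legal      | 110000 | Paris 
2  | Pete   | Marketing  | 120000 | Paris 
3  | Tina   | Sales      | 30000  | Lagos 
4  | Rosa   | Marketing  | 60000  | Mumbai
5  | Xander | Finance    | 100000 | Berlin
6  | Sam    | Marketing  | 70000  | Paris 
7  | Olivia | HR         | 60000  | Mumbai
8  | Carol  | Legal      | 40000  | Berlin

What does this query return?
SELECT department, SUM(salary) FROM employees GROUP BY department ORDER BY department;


Summing salary within each department:
  Finance: 100000 = 100000
  HR: 60000 = 60000
  Legal: 110000 + 40000 = 150000
  Marketing: 120000 + 60000 + 70000 = 250000
  Sales: 30000 = 30000


5 groups:
Finance, 100000
HR, 60000
Legal, 150000
Marketing, 250000
Sales, 30000


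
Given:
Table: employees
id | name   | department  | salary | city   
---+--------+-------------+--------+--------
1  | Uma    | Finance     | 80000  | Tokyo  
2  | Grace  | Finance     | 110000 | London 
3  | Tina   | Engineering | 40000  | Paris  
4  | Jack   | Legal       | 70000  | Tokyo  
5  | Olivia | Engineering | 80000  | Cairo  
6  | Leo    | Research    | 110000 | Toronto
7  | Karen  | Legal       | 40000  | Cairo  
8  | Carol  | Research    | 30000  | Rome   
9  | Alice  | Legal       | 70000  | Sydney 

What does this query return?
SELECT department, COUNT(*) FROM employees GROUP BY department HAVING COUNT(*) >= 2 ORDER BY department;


Groups with count >= 2:
  Engineering: 2 -> PASS
  Finance: 2 -> PASS
  Legal: 3 -> PASS
  Research: 2 -> PASS


4 groups:
Engineering, 2
Finance, 2
Legal, 3
Research, 2


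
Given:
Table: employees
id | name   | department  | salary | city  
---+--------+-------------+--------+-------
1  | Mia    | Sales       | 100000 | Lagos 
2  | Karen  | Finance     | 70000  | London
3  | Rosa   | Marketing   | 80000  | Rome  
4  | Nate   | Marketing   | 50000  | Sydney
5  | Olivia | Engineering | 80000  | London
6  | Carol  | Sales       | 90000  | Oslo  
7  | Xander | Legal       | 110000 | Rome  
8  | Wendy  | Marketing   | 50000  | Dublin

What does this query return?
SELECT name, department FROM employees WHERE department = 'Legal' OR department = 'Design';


Filtering: department = 'Legal' OR 'Design'
Matching: 1 rows

1 rows:
Xander, Legal


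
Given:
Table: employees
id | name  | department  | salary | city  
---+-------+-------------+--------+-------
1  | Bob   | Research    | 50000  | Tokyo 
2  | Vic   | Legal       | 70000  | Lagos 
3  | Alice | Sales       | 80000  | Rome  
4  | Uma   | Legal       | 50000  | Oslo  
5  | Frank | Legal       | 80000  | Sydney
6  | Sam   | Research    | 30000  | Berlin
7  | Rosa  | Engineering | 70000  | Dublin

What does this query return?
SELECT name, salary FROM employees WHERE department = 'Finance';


Filtering: department = 'Finance'
Matching rows: 0

Empty result set (0 rows)


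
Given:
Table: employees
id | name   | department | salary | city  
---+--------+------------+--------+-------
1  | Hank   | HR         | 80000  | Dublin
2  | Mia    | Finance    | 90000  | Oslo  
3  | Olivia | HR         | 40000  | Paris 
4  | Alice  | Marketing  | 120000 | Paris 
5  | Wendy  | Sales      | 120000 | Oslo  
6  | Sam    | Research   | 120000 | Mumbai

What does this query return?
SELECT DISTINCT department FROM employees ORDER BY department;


All 'department' values (row order): HR, Finance, HR, Marketing, Sales, Research
Removing duplicates leaves 5 unique value(s).

5 values:
Finance
HR
Marketing
Research
Sales


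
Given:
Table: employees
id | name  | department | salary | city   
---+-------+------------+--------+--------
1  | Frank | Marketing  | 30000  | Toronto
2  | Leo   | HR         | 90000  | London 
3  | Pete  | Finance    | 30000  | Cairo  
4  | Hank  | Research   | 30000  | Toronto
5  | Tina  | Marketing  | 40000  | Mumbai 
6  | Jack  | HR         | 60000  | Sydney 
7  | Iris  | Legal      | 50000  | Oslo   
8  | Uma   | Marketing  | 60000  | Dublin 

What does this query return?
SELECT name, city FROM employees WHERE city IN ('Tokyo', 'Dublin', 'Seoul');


Filtering: city IN ('Tokyo', 'Dublin', 'Seoul')
Matching: 1 rows

1 rows:
Uma, Dublin


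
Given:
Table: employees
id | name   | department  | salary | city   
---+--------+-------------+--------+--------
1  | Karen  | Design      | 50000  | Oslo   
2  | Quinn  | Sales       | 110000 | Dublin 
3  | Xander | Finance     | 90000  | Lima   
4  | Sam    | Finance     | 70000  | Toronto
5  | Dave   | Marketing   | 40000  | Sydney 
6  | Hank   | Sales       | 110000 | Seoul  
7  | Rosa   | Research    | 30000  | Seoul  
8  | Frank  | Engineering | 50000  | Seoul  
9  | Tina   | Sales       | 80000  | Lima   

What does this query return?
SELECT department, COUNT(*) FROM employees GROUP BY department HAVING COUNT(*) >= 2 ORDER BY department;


Groups with count >= 2:
  Finance: 2 -> PASS
  Sales: 3 -> PASS
  Design: 1 -> filtered out
  Engineering: 1 -> filtered out
  Marketing: 1 -> filtered out
  Research: 1 -> filtered out


2 groups:
Finance, 2
Sales, 3


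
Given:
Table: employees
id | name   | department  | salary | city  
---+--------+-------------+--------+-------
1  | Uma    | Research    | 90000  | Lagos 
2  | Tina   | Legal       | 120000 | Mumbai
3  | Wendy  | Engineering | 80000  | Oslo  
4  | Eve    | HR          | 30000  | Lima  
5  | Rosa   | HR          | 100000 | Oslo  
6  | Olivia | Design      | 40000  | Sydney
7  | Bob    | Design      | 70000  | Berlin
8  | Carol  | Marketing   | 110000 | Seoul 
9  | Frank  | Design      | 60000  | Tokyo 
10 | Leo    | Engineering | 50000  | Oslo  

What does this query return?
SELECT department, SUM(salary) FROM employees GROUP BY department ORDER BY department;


Summing salary within each department:
  Design: 40000 + 70000 + 60000 = 170000
  Engineering: 80000 + 50000 = 130000
  HR: 30000 + 100000 = 130000
  Legal: 120000 = 120000
  Marketing: 110000 = 110000
  Research: 90000 = 90000


6 groups:
Design, 170000
Engineering, 130000
HR, 130000
Legal, 120000
Marketing, 110000
Research, 90000
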